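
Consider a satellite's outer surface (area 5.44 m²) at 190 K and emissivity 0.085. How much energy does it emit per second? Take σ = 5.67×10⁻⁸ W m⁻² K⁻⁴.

P ≈ 34.2 W

Stefan–Boltzmann: P = εσAT⁴ = 0.085 × 5.67×10⁻⁸ × 5.44 × (190)⁴ = 0.085 × 5.67×10⁻⁸ × 5.44 × 1.30×10^9.
P = 34.2 W.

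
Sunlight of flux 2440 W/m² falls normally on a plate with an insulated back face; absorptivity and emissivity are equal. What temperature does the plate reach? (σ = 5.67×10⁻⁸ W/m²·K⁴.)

T ≈ 455 K

Absorbed flux αS = emitted flux εσT⁴ (one radiating face); with α = ε, T = (S/σ)^(1/4).
T = (2440 / 5.67×10⁻⁸)^(1/4) = (4.30×10^10)^(1/4).
T = 455 K.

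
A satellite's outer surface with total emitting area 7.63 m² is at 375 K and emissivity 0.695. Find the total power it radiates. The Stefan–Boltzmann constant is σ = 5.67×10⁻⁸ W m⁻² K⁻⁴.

P = εσAT⁴ = 0.695 × 5.67×10⁻⁸ × 7.63 × (375)⁴ = 0.695 × 5.67×10⁻⁸ × 7.63 × 1.98×10^10.
P = 5950 W.

P ≈ 5950 W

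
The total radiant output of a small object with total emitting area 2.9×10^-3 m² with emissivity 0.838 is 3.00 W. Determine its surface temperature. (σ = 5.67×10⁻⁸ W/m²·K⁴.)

From P = εσAT⁴, T = (P / εσA)^(1/4) = (3.00 / (0.838 × 5.67×10⁻⁸ × 2.90×10^-3))^(1/4).
T = (2.18×10^10)^(1/4) = 384 K.

T ≈ 384 K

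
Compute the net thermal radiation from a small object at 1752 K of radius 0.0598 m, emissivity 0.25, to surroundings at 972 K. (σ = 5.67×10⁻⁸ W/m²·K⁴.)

Q ≈ 5430 W

A = 4πr² = 4π × (0.0598)² = 0.0449 m².
Q = εσA(T⁴ − T_s⁴). T⁴ − T_s⁴ = (1752)⁴ − (972)⁴ = 9.42×10^12 − 8.93×10^11 = 8.53×10^12 K⁴.
Q = 0.25 × 5.67×10⁻⁸ × 0.0449 × 8.53×10^12 = 5430 W.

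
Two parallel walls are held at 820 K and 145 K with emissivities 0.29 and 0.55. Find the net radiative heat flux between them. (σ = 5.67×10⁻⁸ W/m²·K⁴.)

q ≈ 6000 W/m²

For two large parallel gray plates, q = σ(T₁⁴ − T₂⁴) / (1/ε₁ + 1/ε₂ − 1).
1/ε₁ + 1/ε₂ − 1 = 1/0.29 + 1/0.55 − 1 = 4.266.
T₁⁴ − T₂⁴ = 4.52×10^11 − 4.42×10^8 = 4.52×10^11 K⁴.
q = 5.67×10⁻⁸ × 4.52×10^11 / 4.266 = 6000 W/m².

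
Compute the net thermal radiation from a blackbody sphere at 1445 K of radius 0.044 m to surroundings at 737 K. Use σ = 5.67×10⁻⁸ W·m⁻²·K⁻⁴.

Q ≈ 5610 W

A = 4πr² = 4π × (0.044)² = 0.0243 m².
Q = σA(T⁴ − T_s⁴). T⁴ − T_s⁴ = (1445)⁴ − (737)⁴ = 4.36×10^12 − 2.95×10^11 = 4.06×10^12 K⁴.
Q = 5.67×10⁻⁸ × 0.0243 × 4.06×10^12 = 5610 W.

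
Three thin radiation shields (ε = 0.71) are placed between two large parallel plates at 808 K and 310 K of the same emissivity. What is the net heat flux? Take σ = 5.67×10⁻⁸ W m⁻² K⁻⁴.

Each of the 4 gaps contributes resistance (2/ε − 1) = 2/0.71 − 1 = 1.817; total = 7.268.
q = σ(T₁⁴ − T₂⁴) / 7.268 = 5.67×10⁻⁸ × 4.17×10^11 / 7.268 = 3250 W/m².

q ≈ 3250 W/m²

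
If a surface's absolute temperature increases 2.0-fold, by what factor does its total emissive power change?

factor ≈ 16.0

P ∝ T⁴, so the power scales as (2.0)⁴ = 16.0.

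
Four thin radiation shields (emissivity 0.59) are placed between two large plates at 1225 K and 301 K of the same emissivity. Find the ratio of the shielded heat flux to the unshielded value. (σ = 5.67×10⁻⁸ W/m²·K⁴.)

ratio ≈ 0.200

With N identical shields there are N+1 = 5 gaps in series, each with the same radiative resistance, so the flux falls to 1/(N+1) of its unshielded value.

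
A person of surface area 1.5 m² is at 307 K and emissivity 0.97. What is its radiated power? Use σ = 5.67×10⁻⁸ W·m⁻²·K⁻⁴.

P ≈ 733 W

P = εσAT⁴ = 0.97 × 5.67×10⁻⁸ × 1.50 × (307)⁴ = 0.97 × 5.67×10⁻⁸ × 1.50 × 8.88×10^9.
P = 733 W.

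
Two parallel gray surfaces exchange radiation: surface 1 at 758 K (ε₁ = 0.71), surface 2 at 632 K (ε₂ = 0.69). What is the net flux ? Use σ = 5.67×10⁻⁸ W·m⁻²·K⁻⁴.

For two large parallel gray plates, q = σ(T₁⁴ − T₂⁴) / (1/ε₁ + 1/ε₂ − 1).
1/ε₁ + 1/ε₂ − 1 = 1/0.71 + 1/0.69 − 1 = 1.858.
T₁⁴ − T₂⁴ = 3.30×10^11 − 1.60×10^11 = 1.71×10^11 K⁴.
q = 5.67×10⁻⁸ × 1.71×10^11 / 1.858 = 5210 W/m².

q ≈ 5210 W/m²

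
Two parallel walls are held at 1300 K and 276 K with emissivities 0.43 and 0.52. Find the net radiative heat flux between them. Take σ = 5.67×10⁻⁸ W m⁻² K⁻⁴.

q ≈ 49700 W/m²

For two large parallel gray plates, q = σ(T₁⁴ − T₂⁴) / (1/ε₁ + 1/ε₂ − 1).
1/ε₁ + 1/ε₂ − 1 = 1/0.43 + 1/0.52 − 1 = 3.249.
T₁⁴ − T₂⁴ = 2.86×10^12 − 5.80×10^9 = 2.85×10^12 K⁴.
q = 5.67×10⁻⁸ × 2.85×10^12 / 3.249 = 49700 W/m².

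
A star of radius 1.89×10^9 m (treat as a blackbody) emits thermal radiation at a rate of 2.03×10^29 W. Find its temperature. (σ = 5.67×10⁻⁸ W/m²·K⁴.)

A = 4πr² = 4π × (1.89×10^9)² = 4.49×10^19 m².
From P = σAT⁴, T = (P / σA)^(1/4) = (2.03×10^29 / (5.67×10⁻⁸ × 4.49×10^19))^(1/4).
T = (7.98×10^16)^(1/4) = 16800 K.

T ≈ 16800 K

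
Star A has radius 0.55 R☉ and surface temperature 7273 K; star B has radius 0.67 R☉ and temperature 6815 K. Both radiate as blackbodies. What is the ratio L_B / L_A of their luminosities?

L = 4πR²σT⁴ ∝ R²T⁴, so L_B/L_A = (0.67/0.55)² × (6815/7273)⁴ = 1.48 × 0.771 = 1.14.

L_B/L_A ≈ 1.14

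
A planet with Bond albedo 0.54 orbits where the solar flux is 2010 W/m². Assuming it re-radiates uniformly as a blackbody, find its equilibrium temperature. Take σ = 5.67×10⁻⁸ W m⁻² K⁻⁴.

Power absorbed = (1−a)S·πR²; power emitted = 4πR²σT⁴. Equating and cancelling πR²:
T = ((1−a)S / 4σ)^(1/4) = (925 / (4 × 5.67×10⁻⁸))^(1/4) = (4.08×10^9)^(1/4).
T = 253 K.

T ≈ 253 K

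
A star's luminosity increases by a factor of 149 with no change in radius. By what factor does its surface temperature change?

factor ≈ 3.49

P ∝ T⁴ ⇒ T ∝ P^(1/4), so T scales by (149)^(1/4) = 3.49.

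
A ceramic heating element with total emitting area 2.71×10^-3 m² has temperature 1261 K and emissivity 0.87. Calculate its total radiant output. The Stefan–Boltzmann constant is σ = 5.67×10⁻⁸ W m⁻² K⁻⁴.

P ≈ 338 W

P = εσAT⁴ = 0.87 × 5.67×10⁻⁸ × 2.71×10^-3 × (1261)⁴ = 0.87 × 5.67×10⁻⁸ × 2.71×10^-3 × 2.53×10^12.
P = 338 W.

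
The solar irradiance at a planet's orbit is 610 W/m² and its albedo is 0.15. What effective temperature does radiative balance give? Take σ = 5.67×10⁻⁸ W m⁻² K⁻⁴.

Power absorbed = (1−a)S·πR²; power emitted = 4πR²σT⁴. Equating and cancelling πR²:
T = ((1−a)S / 4σ)^(1/4) = (518 / (4 × 5.67×10⁻⁸))^(1/4) = (2.29×10^9)^(1/4).
T = 219 K.

T ≈ 219 K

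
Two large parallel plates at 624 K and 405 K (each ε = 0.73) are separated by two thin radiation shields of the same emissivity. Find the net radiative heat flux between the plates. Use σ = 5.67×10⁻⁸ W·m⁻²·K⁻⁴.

q ≈ 1350 W/m²

Each of the 3 gaps contributes resistance (2/ε − 1) = 2/0.73 − 1 = 1.740; total = 5.219.
q = σ(T₁⁴ − T₂⁴) / 5.219 = 5.67×10⁻⁸ × 1.25×10^11 / 5.219 = 1350 W/m².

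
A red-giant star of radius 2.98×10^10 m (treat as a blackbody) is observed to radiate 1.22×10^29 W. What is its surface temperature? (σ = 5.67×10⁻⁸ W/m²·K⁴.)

A = 4πr² = 4π × (2.98×10^10)² = 1.12×10^22 m².
From P = σAT⁴, T = (P / σA)^(1/4) = (1.22×10^29 / (5.67×10⁻⁸ × 1.12×10^22))^(1/4).
T = (1.93×10^14)^(1/4) = 3730 K.

T ≈ 3730 K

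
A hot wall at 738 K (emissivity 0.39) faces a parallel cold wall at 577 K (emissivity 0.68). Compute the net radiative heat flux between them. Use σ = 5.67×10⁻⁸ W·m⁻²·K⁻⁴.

q ≈ 3470 W/m²

For two large parallel gray plates, q = σ(T₁⁴ − T₂⁴) / (1/ε₁ + 1/ε₂ − 1).
1/ε₁ + 1/ε₂ − 1 = 1/0.39 + 1/0.68 − 1 = 3.035.
T₁⁴ − T₂⁴ = 2.97×10^11 − 1.11×10^11 = 1.86×10^11 K⁴.
q = 5.67×10⁻⁸ × 1.86×10^11 / 3.035 = 3470 W/m².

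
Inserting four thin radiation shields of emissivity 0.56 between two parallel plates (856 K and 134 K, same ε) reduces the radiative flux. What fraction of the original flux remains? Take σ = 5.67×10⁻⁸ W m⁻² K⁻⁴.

ratio ≈ 0.200

With N identical shields there are N+1 = 5 gaps in series, each with the same radiative resistance, so the flux falls to 1/(N+1) of its unshielded value.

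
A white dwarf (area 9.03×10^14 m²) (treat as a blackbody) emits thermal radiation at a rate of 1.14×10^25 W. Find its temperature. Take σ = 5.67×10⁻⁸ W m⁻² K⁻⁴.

T ≈ 21700 K

From P = σAT⁴, T = (P / σA)^(1/4) = (1.14×10^25 / (5.67×10⁻⁸ × 9.03×10^14))^(1/4).
T = (2.23×10^17)^(1/4) = 21700 K.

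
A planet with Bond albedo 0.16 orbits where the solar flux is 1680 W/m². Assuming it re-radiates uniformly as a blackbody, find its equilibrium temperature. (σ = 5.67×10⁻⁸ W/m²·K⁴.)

T ≈ 281 K

Power absorbed = (1−a)S·πR²; power emitted = 4πR²σT⁴. Equating and cancelling πR²:
T = ((1−a)S / 4σ)^(1/4) = (1410 / (4 × 5.67×10⁻⁸))^(1/4) = (6.22×10^9)^(1/4).
T = 281 K.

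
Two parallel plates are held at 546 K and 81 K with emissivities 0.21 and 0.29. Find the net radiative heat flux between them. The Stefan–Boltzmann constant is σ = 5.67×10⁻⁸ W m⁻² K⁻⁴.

q ≈ 699 W/m²

For two large parallel gray plates, q = σ(T₁⁴ − T₂⁴) / (1/ε₁ + 1/ε₂ − 1).
1/ε₁ + 1/ε₂ − 1 = 1/0.21 + 1/0.29 − 1 = 7.210.
T₁⁴ − T₂⁴ = 8.89×10^10 − 4.30×10^7 = 8.88×10^10 K⁴.
q = 5.67×10⁻⁸ × 8.88×10^10 / 7.210 = 699 W/m².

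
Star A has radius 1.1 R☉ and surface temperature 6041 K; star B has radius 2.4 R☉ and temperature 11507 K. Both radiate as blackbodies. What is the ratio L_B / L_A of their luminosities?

L = 4πR²σT⁴ ∝ R²T⁴, so L_B/L_A = (2.4/1.1)² × (11507/6041)⁴ = 4.76 × 13.2 = 62.7.

L_B/L_A ≈ 62.7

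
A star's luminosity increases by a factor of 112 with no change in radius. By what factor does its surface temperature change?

P ∝ T⁴ ⇒ T ∝ P^(1/4), so T scales by (112)^(1/4) = 3.25.

factor ≈ 3.25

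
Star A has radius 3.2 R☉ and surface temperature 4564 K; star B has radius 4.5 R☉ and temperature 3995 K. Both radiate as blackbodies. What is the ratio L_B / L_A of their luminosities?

L = 4πR²σT⁴ ∝ R²T⁴, so L_B/L_A = (4.5/3.2)² × (3995/4564)⁴ = 1.98 × 0.587 = 1.16.

L_B/L_A ≈ 1.16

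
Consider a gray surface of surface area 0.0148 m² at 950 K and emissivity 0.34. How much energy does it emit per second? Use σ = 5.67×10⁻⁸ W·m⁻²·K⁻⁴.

Stefan–Boltzmann: P = εσAT⁴ = 0.34 × 5.67×10⁻⁸ × 0.0148 × (950)⁴ = 0.34 × 5.67×10⁻⁸ × 0.0148 × 8.15×10^11.
P = 232 W.

P ≈ 232 W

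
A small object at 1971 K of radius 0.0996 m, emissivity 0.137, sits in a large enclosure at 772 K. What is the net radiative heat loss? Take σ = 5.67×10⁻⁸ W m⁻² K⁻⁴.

A = 4πr² = 4π × (0.0996)² = 0.125 m².
Q = εσA(T⁴ − T_s⁴). T⁴ − T_s⁴ = (1971)⁴ − (772)⁴ = 1.51×10^13 − 3.55×10^11 = 1.47×10^13 K⁴.
Q = 0.137 × 5.67×10⁻⁸ × 0.125 × 1.47×10^13 = 14300 W.

Q ≈ 14300 W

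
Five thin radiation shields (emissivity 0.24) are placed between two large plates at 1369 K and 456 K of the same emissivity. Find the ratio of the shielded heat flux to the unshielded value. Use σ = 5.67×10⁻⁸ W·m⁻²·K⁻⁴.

ratio ≈ 0.167

With N identical shields there are N+1 = 6 gaps in series, each with the same radiative resistance, so the flux falls to 1/(N+1) of its unshielded value.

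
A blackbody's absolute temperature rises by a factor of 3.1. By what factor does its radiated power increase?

P ∝ T⁴, so the power scales as (3.1)⁴ = 92.4.

factor ≈ 92.4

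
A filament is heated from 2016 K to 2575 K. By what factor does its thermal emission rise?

ratio ≈ 2.66

P ∝ T⁴, so the ratio is (2575/2016)⁴ = (1.277)⁴ = 2.66.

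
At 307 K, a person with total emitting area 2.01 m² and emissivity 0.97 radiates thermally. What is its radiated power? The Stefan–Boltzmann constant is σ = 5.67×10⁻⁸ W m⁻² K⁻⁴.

P ≈ 982 W

P = εσAT⁴ = 0.97 × 5.67×10⁻⁸ × 2.01 × (307)⁴ = 0.97 × 5.67×10⁻⁸ × 2.01 × 8.88×10^9.
P = 982 W.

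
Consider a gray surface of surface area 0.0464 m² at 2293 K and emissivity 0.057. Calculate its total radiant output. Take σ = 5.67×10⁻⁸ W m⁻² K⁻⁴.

P = εσAT⁴ = 0.057 × 5.67×10⁻⁸ × 0.0464 × (2293)⁴ = 0.057 × 5.67×10⁻⁸ × 0.0464 × 2.76×10^13.
P = 4150 W.

P ≈ 4150 W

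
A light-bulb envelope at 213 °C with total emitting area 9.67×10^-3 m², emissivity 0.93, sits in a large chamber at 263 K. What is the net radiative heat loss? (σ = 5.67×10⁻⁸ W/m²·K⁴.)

Q ≈ 26.0 W

Convert: 213 °C = 486 K.
Q = εσA(T⁴ − T_s⁴). T⁴ − T_s⁴ = (486)⁴ − (263)⁴ = 5.58×10^10 − 4.78×10^9 = 5.10×10^10 K⁴.
Q = 0.93 × 5.67×10⁻⁸ × 9.67×10^-3 × 5.10×10^10 = 26.0 W.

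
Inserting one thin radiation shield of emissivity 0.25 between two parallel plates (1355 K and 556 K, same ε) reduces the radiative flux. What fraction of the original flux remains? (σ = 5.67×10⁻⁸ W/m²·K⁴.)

ratio ≈ 0.500

With N identical shields there are N+1 = 2 gaps in series, each with the same radiative resistance, so the flux falls to 1/(N+1) of its unshielded value.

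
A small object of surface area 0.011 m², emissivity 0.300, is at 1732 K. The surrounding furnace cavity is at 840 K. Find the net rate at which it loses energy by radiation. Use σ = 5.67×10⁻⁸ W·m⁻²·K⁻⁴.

Q = εσA(T⁴ − T_s⁴). T⁴ − T_s⁴ = (1732)⁴ − (840)⁴ = 9.00×10^12 − 4.98×10^11 = 8.50×10^12 K⁴.
Q = 0.300 × 5.67×10⁻⁸ × 0.0110 × 8.50×10^12 = 1590 W.

Q ≈ 1590 W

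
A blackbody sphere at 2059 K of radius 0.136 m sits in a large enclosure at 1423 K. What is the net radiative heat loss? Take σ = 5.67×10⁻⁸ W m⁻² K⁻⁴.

A = 4πr² = 4π × (0.136)² = 0.232 m².
Q = σA(T⁴ − T_s⁴). T⁴ − T_s⁴ = (2059)⁴ − (1423)⁴ = 1.80×10^13 − 4.10×10^12 = 1.39×10^13 K⁴.
Q = 5.67×10⁻⁸ × 0.232 × 1.39×10^13 = 1.83×10^5 W.

Q ≈ 1.83×10^5 W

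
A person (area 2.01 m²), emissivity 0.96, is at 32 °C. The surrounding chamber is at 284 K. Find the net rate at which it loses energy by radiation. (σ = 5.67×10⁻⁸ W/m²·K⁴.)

Q ≈ 235 W

Convert: 32 °C = 305 K.
Q = εσA(T⁴ − T_s⁴). T⁴ − T_s⁴ = (305)⁴ − (284)⁴ = 8.65×10^9 − 6.51×10^9 = 2.15×10^9 K⁴.
Q = 0.96 × 5.67×10⁻⁸ × 2.01 × 2.15×10^9 = 235 W.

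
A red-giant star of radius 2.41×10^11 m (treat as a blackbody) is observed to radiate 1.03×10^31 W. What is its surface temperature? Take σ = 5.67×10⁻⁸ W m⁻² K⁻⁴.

T ≈ 3970 K

A = 4πr² = 4π × (2.41×10^11)² = 7.30×10^23 m².
From P = σAT⁴, T = (P / σA)^(1/4) = (1.03×10^31 / (5.67×10⁻⁸ × 7.30×10^23))^(1/4).
T = (2.49×10^14)^(1/4) = 3970 K.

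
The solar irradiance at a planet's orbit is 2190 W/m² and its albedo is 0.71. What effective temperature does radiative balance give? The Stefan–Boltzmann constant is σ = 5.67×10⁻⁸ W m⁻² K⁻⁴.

T ≈ 230 K

Power absorbed = (1−a)S·πR²; power emitted = 4πR²σT⁴. Equating and cancelling πR²:
T = ((1−a)S / 4σ)^(1/4) = (635 / (4 × 5.67×10⁻⁸))^(1/4) = (2.80×10^9)^(1/4).
T = 230 K.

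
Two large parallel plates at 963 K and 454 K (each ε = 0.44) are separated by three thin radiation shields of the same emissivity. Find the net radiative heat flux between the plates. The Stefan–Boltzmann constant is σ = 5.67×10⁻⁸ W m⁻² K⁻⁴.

q ≈ 3270 W/m²

Each of the 4 gaps contributes resistance (2/ε − 1) = 2/0.44 − 1 = 3.545; total = 14.18.
q = σ(T₁⁴ − T₂⁴) / 14.18 = 5.67×10⁻⁸ × 8.18×10^11 / 14.18 = 3270 W/m².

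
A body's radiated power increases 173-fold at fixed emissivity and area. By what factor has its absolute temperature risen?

factor ≈ 3.63

P ∝ T⁴ ⇒ T ∝ P^(1/4), so T scales by (173)^(1/4) = 3.63.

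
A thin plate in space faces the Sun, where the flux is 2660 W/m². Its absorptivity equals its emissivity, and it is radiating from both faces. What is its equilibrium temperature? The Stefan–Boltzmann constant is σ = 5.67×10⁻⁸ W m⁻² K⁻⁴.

T ≈ 391 K

Absorbed flux αS = emitted flux 2εσT⁴ per unit area; with α = ε this gives T = (S/2σ)^(1/4).
T = (2660 / (2 × 5.67×10⁻⁸))^(1/4) = (2.35×10^10)^(1/4).
T = 391 K.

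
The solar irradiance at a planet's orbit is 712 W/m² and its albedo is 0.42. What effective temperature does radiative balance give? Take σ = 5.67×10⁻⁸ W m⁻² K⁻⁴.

T ≈ 207 K

Power absorbed = (1−a)S·πR²; power emitted = 4πR²σT⁴. Equating and cancelling πR²:
T = ((1−a)S / 4σ)^(1/4) = (413 / (4 × 5.67×10⁻⁸))^(1/4) = (1.82×10^9)^(1/4).
T = 207 K.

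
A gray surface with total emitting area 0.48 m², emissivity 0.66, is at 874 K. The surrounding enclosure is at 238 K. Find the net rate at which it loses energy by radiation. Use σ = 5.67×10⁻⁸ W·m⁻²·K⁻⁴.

Q = εσA(T⁴ − T_s⁴). T⁴ − T_s⁴ = (874)⁴ − (238)⁴ = 5.84×10^11 − 3.21×10^9 = 5.80×10^11 K⁴.
Q = 0.66 × 5.67×10⁻⁸ × 0.480 × 5.80×10^11 = 10400 W.

Q ≈ 10400 W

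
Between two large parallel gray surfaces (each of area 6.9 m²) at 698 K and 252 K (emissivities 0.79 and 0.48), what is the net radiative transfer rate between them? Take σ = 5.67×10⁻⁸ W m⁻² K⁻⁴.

Q ≈ 38900 W

For two large parallel gray plates, q = σ(T₁⁴ − T₂⁴) / (1/ε₁ + 1/ε₂ − 1).
1/ε₁ + 1/ε₂ − 1 = 1/0.79 + 1/0.48 − 1 = 2.349.
T₁⁴ − T₂⁴ = 2.37×10^11 − 4.03×10^9 = 2.33×10^11 K⁴.
q = 5.67×10⁻⁸ × 2.33×10^11 / 2.349 = 5630 W/m².
Q = q·A = 5630 × 6.9 = 38900 W.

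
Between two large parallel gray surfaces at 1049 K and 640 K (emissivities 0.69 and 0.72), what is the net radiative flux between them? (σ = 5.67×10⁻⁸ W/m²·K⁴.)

For two large parallel gray plates, q = σ(T₁⁴ − T₂⁴) / (1/ε₁ + 1/ε₂ − 1).
1/ε₁ + 1/ε₂ − 1 = 1/0.69 + 1/0.72 − 1 = 1.838.
T₁⁴ − T₂⁴ = 1.21×10^12 − 1.68×10^11 = 1.04×10^12 K⁴.
q = 5.67×10⁻⁸ × 1.04×10^12 / 1.838 = 32200 W/m².

q ≈ 32200 W/m²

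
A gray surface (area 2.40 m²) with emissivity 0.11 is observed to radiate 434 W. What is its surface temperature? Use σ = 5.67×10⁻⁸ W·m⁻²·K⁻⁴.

From P = εσAT⁴, T = (P / εσA)^(1/4) = (434 / (0.11 × 5.67×10⁻⁸ × 2.40))^(1/4).
T = (2.90×10^10)^(1/4) = 413 K.

T ≈ 413 K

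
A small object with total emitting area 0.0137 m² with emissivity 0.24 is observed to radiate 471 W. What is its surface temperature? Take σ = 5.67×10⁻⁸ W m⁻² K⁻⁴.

From P = εσAT⁴, T = (P / εσA)^(1/4) = (471 / (0.24 × 5.67×10⁻⁸ × 0.0137))^(1/4).
T = (2.53×10^12)^(1/4) = 1260 K.

T ≈ 1260 K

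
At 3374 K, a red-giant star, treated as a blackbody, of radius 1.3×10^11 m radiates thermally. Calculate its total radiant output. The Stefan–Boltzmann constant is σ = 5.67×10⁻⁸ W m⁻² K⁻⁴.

A = 4πr² = 4π × (1.3×10^11)² = 2.12×10^23 m².
P = σAT⁴ = 5.67×10⁻⁸ × 2.12×10^23 × (3374)⁴ = 5.67×10⁻⁸ × 2.12×10^23 × 1.30×10^14.
P = 1.56×10^30 W.

P ≈ 1.56×10^30 W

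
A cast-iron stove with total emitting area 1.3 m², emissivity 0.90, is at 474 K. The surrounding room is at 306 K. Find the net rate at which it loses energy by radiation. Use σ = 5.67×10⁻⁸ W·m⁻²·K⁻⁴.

Q ≈ 2770 W

Q = εσA(T⁴ − T_s⁴). T⁴ − T_s⁴ = (474)⁴ − (306)⁴ = 5.05×10^10 − 8.77×10^9 = 4.17×10^10 K⁴.
Q = 0.90 × 5.67×10⁻⁸ × 1.30 × 4.17×10^10 = 2770 W.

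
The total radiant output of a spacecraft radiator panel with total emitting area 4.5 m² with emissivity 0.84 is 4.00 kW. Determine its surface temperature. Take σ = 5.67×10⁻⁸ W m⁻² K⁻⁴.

T ≈ 370 K

From P = εσAT⁴, T = (P / εσA)^(1/4) = (4000 / (0.84 × 5.67×10⁻⁸ × 4.50))^(1/4).
T = (1.87×10^10)^(1/4) = 370 K.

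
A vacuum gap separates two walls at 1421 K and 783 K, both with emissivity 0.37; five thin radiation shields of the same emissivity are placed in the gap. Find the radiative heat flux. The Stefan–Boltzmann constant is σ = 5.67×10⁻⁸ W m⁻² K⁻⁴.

q ≈ 7940 W/m²

Each of the 6 gaps contributes resistance (2/ε − 1) = 2/0.37 − 1 = 4.405; total = 26.43.
q = σ(T₁⁴ − T₂⁴) / 26.43 = 5.67×10⁻⁸ × 3.70×10^12 / 26.43 = 7940 W/m².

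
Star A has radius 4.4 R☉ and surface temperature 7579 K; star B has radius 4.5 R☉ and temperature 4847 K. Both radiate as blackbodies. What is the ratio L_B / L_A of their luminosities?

L = 4πR²σT⁴ ∝ R²T⁴, so L_B/L_A = (4.5/4.4)² × (4847/7579)⁴ = 1.05 × 0.167 = 0.175.

L_B/L_A ≈ 0.175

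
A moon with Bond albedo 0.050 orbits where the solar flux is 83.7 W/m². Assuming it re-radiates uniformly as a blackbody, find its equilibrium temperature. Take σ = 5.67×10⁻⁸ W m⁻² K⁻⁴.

T ≈ 137 K

Power absorbed = (1−a)S·πR²; power emitted = 4πR²σT⁴. Equating and cancelling πR²:
T = ((1−a)S / 4σ)^(1/4) = (79.5 / (4 × 5.67×10⁻⁸))^(1/4) = (3.51×10^8)^(1/4).
T = 137 K.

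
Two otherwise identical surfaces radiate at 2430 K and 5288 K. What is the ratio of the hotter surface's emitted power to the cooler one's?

P ∝ T⁴, so the ratio is (5288/2430)⁴ = (2.176)⁴ = 22.4.

ratio ≈ 22.4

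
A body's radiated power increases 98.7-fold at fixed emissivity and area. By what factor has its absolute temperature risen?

factor ≈ 3.15

P ∝ T⁴ ⇒ T ∝ P^(1/4), so T scales by (98.7)^(1/4) = 3.15.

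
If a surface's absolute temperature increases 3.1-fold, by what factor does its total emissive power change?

factor ≈ 92.4

P ∝ T⁴, so the power scales as (3.1)⁴ = 92.4.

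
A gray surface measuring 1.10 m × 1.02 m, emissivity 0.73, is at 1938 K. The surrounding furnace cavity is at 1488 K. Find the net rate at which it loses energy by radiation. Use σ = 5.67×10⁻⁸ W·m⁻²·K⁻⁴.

A = 1.10 × 1.02 = 1.12 m².
Q = εσA(T⁴ − T_s⁴). T⁴ − T_s⁴ = (1938)⁴ − (1488)⁴ = 1.41×10^13 − 4.90×10^12 = 9.20×10^12 K⁴.
Q = 0.73 × 5.67×10⁻⁸ × 1.12 × 9.20×10^12 = 4.27×10^5 W.

Q ≈ 4.27×10^5 W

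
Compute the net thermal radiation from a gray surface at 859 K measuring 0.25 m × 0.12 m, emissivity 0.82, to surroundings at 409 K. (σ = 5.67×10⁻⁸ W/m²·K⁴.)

Q ≈ 720 W

A = 0.25 × 0.12 = 0.0300 m².
Q = εσA(T⁴ − T_s⁴). T⁴ − T_s⁴ = (859)⁴ − (409)⁴ = 5.44×10^11 − 2.80×10^10 = 5.16×10^11 K⁴.
Q = 0.82 × 5.67×10⁻⁸ × 0.0300 × 5.16×10^11 = 720 W.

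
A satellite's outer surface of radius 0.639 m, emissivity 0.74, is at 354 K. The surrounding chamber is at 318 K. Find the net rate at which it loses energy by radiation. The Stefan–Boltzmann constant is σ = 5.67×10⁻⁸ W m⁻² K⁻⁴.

Q ≈ 1180 W

A = 4πr² = 4π × (0.639)² = 5.13 m².
Q = εσA(T⁴ − T_s⁴). T⁴ − T_s⁴ = (354)⁴ − (318)⁴ = 1.57×10^10 − 1.02×10^10 = 5.48×10^9 K⁴.
Q = 0.74 × 5.67×10⁻⁸ × 5.13 × 5.48×10^9 = 1180 W.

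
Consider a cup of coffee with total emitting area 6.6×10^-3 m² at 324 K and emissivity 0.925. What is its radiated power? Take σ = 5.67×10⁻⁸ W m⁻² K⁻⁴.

P ≈ 3.81 W

Stefan–Boltzmann: P = εσAT⁴ = 0.925 × 5.67×10⁻⁸ × 6.60×10^-3 × (324)⁴ = 0.925 × 5.67×10⁻⁸ × 6.60×10^-3 × 1.10×10^10.
P = 3.81 W.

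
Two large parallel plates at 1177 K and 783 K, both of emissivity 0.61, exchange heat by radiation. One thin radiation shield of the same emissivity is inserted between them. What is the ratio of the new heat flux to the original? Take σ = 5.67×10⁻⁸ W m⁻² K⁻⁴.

With N identical shields there are N+1 = 2 gaps in series, each with the same radiative resistance, so the flux falls to 1/(N+1) of its unshielded value.

ratio ≈ 0.500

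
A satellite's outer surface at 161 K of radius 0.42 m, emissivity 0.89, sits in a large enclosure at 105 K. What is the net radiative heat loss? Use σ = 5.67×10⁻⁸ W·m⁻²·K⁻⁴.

Q ≈ 61.6 W

A = 4πr² = 4π × (0.42)² = 2.22 m².
Q = εσA(T⁴ − T_s⁴). T⁴ − T_s⁴ = (161)⁴ − (105)⁴ = 6.72×10^8 − 1.22×10^8 = 5.50×10^8 K⁴.
Q = 0.89 × 5.67×10⁻⁸ × 2.22 × 5.50×10^8 = 61.6 W.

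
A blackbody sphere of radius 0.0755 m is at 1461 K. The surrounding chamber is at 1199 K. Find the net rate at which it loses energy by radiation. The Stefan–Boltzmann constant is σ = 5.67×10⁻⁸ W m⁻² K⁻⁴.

A = 4πr² = 4π × (0.0755)² = 0.0716 m².
Q = σA(T⁴ − T_s⁴). T⁴ − T_s⁴ = (1461)⁴ − (1199)⁴ = 4.56×10^12 − 2.07×10^12 = 2.49×10^12 K⁴.
Q = 5.67×10⁻⁸ × 0.0716 × 2.49×10^12 = 10100 W.

Q ≈ 10100 W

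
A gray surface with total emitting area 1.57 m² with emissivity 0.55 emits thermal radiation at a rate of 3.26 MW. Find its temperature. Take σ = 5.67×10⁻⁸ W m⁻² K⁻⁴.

T ≈ 2860 K

From P = εσAT⁴, T = (P / εσA)^(1/4) = (3.26×10^6 / (0.55 × 5.67×10⁻⁸ × 1.57))^(1/4).
T = (6.66×10^13)^(1/4) = 2860 K.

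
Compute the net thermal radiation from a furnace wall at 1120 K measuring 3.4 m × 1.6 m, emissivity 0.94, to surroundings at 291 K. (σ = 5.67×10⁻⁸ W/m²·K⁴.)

A = 3.4 × 1.6 = 5.44 m².
Q = εσA(T⁴ − T_s⁴). T⁴ − T_s⁴ = (1120)⁴ − (291)⁴ = 1.57×10^12 − 7.17×10^9 = 1.57×10^12 K⁴.
Q = 0.94 × 5.67×10⁻⁸ × 5.44 × 1.57×10^12 = 4.54×10^5 W.

Q ≈ 4.54×10^5 W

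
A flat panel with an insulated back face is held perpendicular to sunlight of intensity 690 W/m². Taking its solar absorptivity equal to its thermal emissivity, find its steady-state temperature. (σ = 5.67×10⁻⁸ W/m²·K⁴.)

T ≈ 332 K

Absorbed flux αS = emitted flux εσT⁴ (one radiating face); with α = ε, T = (S/σ)^(1/4).
T = (690 / 5.67×10⁻⁸)^(1/4) = (1.22×10^10)^(1/4).
T = 332 K.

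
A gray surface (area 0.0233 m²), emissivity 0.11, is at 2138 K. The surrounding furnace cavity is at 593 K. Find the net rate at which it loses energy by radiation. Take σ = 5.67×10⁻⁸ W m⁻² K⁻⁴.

Q = εσA(T⁴ − T_s⁴). T⁴ − T_s⁴ = (2138)⁴ − (593)⁴ = 2.09×10^13 − 1.24×10^11 = 2.08×10^13 K⁴.
Q = 0.11 × 5.67×10⁻⁸ × 0.0233 × 2.08×10^13 = 3020 W.

Q ≈ 3020 W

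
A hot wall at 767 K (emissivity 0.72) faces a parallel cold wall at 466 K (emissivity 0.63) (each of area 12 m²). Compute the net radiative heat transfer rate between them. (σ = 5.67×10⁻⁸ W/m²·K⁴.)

For two large parallel gray plates, q = σ(T₁⁴ − T₂⁴) / (1/ε₁ + 1/ε₂ − 1).
1/ε₁ + 1/ε₂ − 1 = 1/0.72 + 1/0.63 − 1 = 1.976.
T₁⁴ − T₂⁴ = 3.46×10^11 − 4.72×10^10 = 2.99×10^11 K⁴.
q = 5.67×10⁻⁸ × 2.99×10^11 / 1.976 = 8580 W/m².
Q = q·A = 8580 × 12 = 1.03×10^5 W.

Q ≈ 1.03×10^5 W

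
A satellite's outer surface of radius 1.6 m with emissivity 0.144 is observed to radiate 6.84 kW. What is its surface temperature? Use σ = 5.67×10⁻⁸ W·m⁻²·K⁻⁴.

T ≈ 402 K

A = 4πr² = 4π × (1.6)² = 32.2 m².
From P = εσAT⁴, T = (P / εσA)^(1/4) = (6840 / (0.144 × 5.67×10⁻⁸ × 32.2))^(1/4).
T = (2.60×10^10)^(1/4) = 402 K.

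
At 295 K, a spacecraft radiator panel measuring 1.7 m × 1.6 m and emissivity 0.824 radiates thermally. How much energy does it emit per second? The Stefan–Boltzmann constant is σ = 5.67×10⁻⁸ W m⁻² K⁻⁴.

P ≈ 962 W

A = 1.7 × 1.6 = 2.72 m².
P = εσAT⁴ = 0.824 × 5.67×10⁻⁸ × 2.72 × (295)⁴ = 0.824 × 5.67×10⁻⁸ × 2.72 × 7.57×10^9.
P = 962 W.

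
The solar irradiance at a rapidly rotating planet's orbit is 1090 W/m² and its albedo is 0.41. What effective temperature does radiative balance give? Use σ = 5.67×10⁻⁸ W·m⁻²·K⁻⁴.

T ≈ 231 K

Power absorbed = (1−a)S·πR²; power emitted = 4πR²σT⁴. Equating and cancelling πR²:
T = ((1−a)S / 4σ)^(1/4) = (643 / (4 × 5.67×10⁻⁸))^(1/4) = (2.84×10^9)^(1/4).
T = 231 K.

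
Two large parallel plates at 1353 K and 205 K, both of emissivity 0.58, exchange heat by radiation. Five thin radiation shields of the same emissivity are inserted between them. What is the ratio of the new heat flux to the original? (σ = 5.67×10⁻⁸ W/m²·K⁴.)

ratio ≈ 0.167

With N identical shields there are N+1 = 6 gaps in series, each with the same radiative resistance, so the flux falls to 1/(N+1) of its unshielded value.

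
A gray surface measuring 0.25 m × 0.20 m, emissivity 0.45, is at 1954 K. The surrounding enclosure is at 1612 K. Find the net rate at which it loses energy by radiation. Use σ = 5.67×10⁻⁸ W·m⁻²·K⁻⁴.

Q ≈ 9980 W

A = 0.25 × 0.20 = 0.0500 m².
Q = εσA(T⁴ − T_s⁴). T⁴ − T_s⁴ = (1954)⁴ − (1612)⁴ = 1.46×10^13 − 6.75×10^12 = 7.83×10^12 K⁴.
Q = 0.45 × 5.67×10⁻⁸ × 0.0500 × 7.83×10^12 = 9980 W.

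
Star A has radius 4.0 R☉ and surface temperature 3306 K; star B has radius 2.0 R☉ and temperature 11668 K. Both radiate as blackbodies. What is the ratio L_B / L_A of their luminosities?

L_B/L_A ≈ 38.8

L = 4πR²σT⁴ ∝ R²T⁴, so L_B/L_A = (2.0/4.0)² × (11668/3306)⁴ = 0.250 × 155 = 38.8.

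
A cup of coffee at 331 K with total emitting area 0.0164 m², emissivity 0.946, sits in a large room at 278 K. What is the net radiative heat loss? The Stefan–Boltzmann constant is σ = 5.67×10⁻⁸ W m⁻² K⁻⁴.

Q = εσA(T⁴ − T_s⁴). T⁴ − T_s⁴ = (331)⁴ − (278)⁴ = 1.20×10^10 − 5.97×10^9 = 6.03×10^9 K⁴.
Q = 0.946 × 5.67×10⁻⁸ × 0.0164 × 6.03×10^9 = 5.31 W.

Q ≈ 5.31 W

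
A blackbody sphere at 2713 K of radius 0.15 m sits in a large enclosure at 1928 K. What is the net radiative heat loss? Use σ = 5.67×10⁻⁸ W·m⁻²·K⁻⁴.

Q ≈ 6.47×10^5 W

A = 4πr² = 4π × (0.15)² = 0.283 m².
Q = σA(T⁴ − T_s⁴). T⁴ − T_s⁴ = (2713)⁴ − (1928)⁴ = 5.42×10^13 − 1.38×10^13 = 4.04×10^13 K⁴.
Q = 5.67×10⁻⁸ × 0.283 × 4.04×10^13 = 6.47×10^5 W.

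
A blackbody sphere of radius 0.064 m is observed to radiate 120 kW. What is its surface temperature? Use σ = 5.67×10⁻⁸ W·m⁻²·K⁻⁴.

A = 4πr² = 4π × (0.064)² = 0.0515 m².
From P = σAT⁴, T = (P / σA)^(1/4) = (1.20×10^5 / (5.67×10⁻⁸ × 0.0515))^(1/4).
T = (4.11×10^13)^(1/4) = 2530 K.

T ≈ 2530 K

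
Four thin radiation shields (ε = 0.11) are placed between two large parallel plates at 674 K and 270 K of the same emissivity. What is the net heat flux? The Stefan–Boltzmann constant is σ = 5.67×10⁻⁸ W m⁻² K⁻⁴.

Each of the 5 gaps contributes resistance (2/ε − 1) = 2/0.11 − 1 = 17.18; total = 85.91.
q = σ(T₁⁴ − T₂⁴) / 85.91 = 5.67×10⁻⁸ × 2.01×10^11 / 85.91 = 133 W/m².

q ≈ 133 W/m²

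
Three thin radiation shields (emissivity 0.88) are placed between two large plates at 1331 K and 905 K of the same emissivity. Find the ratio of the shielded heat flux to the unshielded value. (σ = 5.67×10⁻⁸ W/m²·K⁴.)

With N identical shields there are N+1 = 4 gaps in series, each with the same radiative resistance, so the flux falls to 1/(N+1) of its unshielded value.

ratio ≈ 0.250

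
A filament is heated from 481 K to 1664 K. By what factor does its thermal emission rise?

P ∝ T⁴, so the ratio is (1664/481)⁴ = (3.459)⁴ = 143.

ratio ≈ 143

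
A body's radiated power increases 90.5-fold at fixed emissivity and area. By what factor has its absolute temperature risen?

P ∝ T⁴ ⇒ T ∝ P^(1/4), so T scales by (90.5)^(1/4) = 3.08.

factor ≈ 3.08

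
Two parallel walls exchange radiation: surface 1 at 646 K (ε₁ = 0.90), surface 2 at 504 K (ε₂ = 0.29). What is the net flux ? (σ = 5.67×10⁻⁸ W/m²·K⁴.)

For two large parallel gray plates, q = σ(T₁⁴ − T₂⁴) / (1/ε₁ + 1/ε₂ − 1).
1/ε₁ + 1/ε₂ − 1 = 1/0.90 + 1/0.29 − 1 = 3.559.
T₁⁴ − T₂⁴ = 1.74×10^11 − 6.45×10^10 = 1.10×10^11 K⁴.
q = 5.67×10⁻⁸ × 1.10×10^11 / 3.559 = 1750 W/m².

q ≈ 1750 W/m²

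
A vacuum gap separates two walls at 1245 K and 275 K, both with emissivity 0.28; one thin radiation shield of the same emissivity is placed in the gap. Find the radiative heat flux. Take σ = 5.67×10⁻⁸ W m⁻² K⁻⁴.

Each of the 2 gaps contributes resistance (2/ε − 1) = 2/0.28 − 1 = 6.143; total = 12.29.
q = σ(T₁⁴ − T₂⁴) / 12.29 = 5.67×10⁻⁸ × 2.40×10^12 / 12.29 = 11100 W/m².

q ≈ 11100 W/m²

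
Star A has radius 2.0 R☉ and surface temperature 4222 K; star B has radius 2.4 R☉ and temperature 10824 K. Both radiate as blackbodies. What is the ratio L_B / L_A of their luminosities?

L = 4πR²σT⁴ ∝ R²T⁴, so L_B/L_A = (2.4/2.0)² × (10824/4222)⁴ = 1.44 × 43.2 = 62.2.

L_B/L_A ≈ 62.2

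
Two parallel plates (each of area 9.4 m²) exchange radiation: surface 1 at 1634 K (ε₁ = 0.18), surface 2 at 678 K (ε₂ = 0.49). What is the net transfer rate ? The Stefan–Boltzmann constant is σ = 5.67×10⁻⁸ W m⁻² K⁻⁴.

For two large parallel gray plates, q = σ(T₁⁴ − T₂⁴) / (1/ε₁ + 1/ε₂ − 1).
1/ε₁ + 1/ε₂ − 1 = 1/0.18 + 1/0.49 − 1 = 6.596.
T₁⁴ − T₂⁴ = 7.13×10^12 − 2.11×10^11 = 6.92×10^12 K⁴.
q = 5.67×10⁻⁸ × 6.92×10^12 / 6.596 = 59500 W/m².
Q = q·A = 59500 × 9.4 = 5.59×10^5 W.

Q ≈ 5.59×10^5 W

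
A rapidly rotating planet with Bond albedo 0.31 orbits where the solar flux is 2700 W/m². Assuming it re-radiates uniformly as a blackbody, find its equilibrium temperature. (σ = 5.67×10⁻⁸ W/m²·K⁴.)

T ≈ 301 K

Power absorbed = (1−a)S·πR²; power emitted = 4πR²σT⁴. Equating and cancelling πR²:
T = ((1−a)S / 4σ)^(1/4) = (1860 / (4 × 5.67×10⁻⁸))^(1/4) = (8.21×10^9)^(1/4).
T = 301 K.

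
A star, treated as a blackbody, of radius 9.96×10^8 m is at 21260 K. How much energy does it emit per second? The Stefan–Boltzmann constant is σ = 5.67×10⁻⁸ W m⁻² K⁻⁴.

A = 4πr² = 4π × (9.96×10^8)² = 1.25×10^19 m².
P = σAT⁴ = 5.67×10⁻⁸ × 1.25×10^19 × (21260)⁴ = 5.67×10⁻⁸ × 1.25×10^19 × 2.04×10^17.
P = 1.44×10^29 W.

P ≈ 1.44×10^29 W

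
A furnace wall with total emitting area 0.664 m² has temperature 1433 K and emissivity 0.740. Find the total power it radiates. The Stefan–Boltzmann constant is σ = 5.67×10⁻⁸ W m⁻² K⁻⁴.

P ≈ 1.17×10^5 W

P = εσAT⁴ = 0.740 × 5.67×10⁻⁸ × 0.664 × (1433)⁴ = 0.740 × 5.67×10⁻⁸ × 0.664 × 4.22×10^12.
P = 1.17×10^5 W.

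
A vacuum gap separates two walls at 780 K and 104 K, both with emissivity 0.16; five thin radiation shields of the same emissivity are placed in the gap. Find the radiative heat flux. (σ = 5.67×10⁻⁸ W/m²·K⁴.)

q ≈ 304 W/m²

Each of the 6 gaps contributes resistance (2/ε − 1) = 2/0.16 − 1 = 11.50; total = 69.00.
q = σ(T₁⁴ − T₂⁴) / 69.00 = 5.67×10⁻⁸ × 3.70×10^11 / 69.00 = 304 W/m².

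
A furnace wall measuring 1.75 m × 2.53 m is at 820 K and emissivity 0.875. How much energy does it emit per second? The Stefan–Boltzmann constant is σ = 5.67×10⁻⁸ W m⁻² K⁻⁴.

P ≈ 99300 W

A = 1.75 × 2.53 = 4.43 m².
P = εσAT⁴ = 0.875 × 5.67×10⁻⁸ × 4.43 × (820)⁴ = 0.875 × 5.67×10⁻⁸ × 4.43 × 4.52×10^11.
P = 99300 W.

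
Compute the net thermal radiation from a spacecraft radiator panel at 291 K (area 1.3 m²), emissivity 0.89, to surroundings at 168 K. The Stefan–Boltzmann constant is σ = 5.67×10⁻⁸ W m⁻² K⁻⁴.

Q ≈ 418 W

Q = εσA(T⁴ − T_s⁴). T⁴ − T_s⁴ = (291)⁴ − (168)⁴ = 7.17×10^9 − 7.97×10^8 = 6.37×10^9 K⁴.
Q = 0.89 × 5.67×10⁻⁸ × 1.30 × 6.37×10^9 = 418 W.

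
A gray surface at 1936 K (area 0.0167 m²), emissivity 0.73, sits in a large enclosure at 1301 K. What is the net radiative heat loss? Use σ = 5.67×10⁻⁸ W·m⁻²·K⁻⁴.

Q = εσA(T⁴ − T_s⁴). T⁴ − T_s⁴ = (1936)⁴ − (1301)⁴ = 1.40×10^13 − 2.86×10^12 = 1.12×10^13 K⁴.
Q = 0.73 × 5.67×10⁻⁸ × 0.0167 × 1.12×10^13 = 7730 W.

Q ≈ 7730 W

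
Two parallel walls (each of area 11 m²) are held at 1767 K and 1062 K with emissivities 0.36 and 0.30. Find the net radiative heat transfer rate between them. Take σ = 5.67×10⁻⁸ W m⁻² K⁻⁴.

Q ≈ 1.03×10^6 W

For two large parallel gray plates, q = σ(T₁⁴ − T₂⁴) / (1/ε₁ + 1/ε₂ − 1).
1/ε₁ + 1/ε₂ − 1 = 1/0.36 + 1/0.30 − 1 = 5.111.
T₁⁴ − T₂⁴ = 9.75×10^12 − 1.27×10^12 = 8.48×10^12 K⁴.
q = 5.67×10⁻⁸ × 8.48×10^12 / 5.111 = 94000 W/m².
Q = q·A = 94000 × 11 = 1.03×10^6 W.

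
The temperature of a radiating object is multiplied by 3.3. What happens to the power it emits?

factor ≈ 119

P ∝ T⁴, so the power scales as (3.3)⁴ = 119.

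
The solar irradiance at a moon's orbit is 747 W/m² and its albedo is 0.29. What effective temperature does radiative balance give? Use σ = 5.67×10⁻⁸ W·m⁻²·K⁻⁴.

Power absorbed = (1−a)S·πR²; power emitted = 4πR²σT⁴. Equating and cancelling πR²:
T = ((1−a)S / 4σ)^(1/4) = (530 / (4 × 5.67×10⁻⁸))^(1/4) = (2.34×10^9)^(1/4).
T = 220 K.

T ≈ 220 K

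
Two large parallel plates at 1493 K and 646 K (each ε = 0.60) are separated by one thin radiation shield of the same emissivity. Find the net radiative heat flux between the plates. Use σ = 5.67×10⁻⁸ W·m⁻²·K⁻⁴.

q ≈ 58300 W/m²

Each of the 2 gaps contributes resistance (2/ε − 1) = 2/0.60 − 1 = 2.333; total = 4.667.
q = σ(T₁⁴ − T₂⁴) / 4.667 = 5.67×10⁻⁸ × 4.79×10^12 / 4.667 = 58300 W/m².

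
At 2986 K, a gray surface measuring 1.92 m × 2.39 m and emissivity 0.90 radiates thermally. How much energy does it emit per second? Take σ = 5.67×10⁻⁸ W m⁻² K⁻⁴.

P ≈ 1.86×10^7 W

A = 1.92 × 2.39 = 4.59 m².
P = εσAT⁴ = 0.90 × 5.67×10⁻⁸ × 4.59 × (2986)⁴ = 0.90 × 5.67×10⁻⁸ × 4.59 × 7.95×10^13.
P = 1.86×10^7 W.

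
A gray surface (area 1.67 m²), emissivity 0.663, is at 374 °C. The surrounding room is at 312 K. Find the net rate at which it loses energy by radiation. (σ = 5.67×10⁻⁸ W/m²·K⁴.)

Q ≈ 10400 W

Convert: 374 °C = 647 K.
Q = εσA(T⁴ − T_s⁴). T⁴ − T_s⁴ = (647)⁴ − (312)⁴ = 1.75×10^11 − 9.48×10^9 = 1.66×10^11 K⁴.
Q = 0.663 × 5.67×10⁻⁸ × 1.67 × 1.66×10^11 = 10400 W.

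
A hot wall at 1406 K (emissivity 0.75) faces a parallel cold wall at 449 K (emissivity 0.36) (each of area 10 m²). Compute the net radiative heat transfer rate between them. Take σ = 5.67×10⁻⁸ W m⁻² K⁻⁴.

Q ≈ 7.05×10^5 W

For two large parallel gray plates, q = σ(T₁⁴ − T₂⁴) / (1/ε₁ + 1/ε₂ − 1).
1/ε₁ + 1/ε₂ − 1 = 1/0.75 + 1/0.36 − 1 = 3.111.
T₁⁴ − T₂⁴ = 3.91×10^12 − 4.06×10^10 = 3.87×10^12 K⁴.
q = 5.67×10⁻⁸ × 3.87×10^12 / 3.111 = 70500 W/m².
Q = q·A = 70500 × 10 = 7.05×10^5 W.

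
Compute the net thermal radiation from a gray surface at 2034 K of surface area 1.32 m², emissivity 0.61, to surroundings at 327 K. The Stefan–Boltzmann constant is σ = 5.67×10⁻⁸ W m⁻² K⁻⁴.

Q = εσA(T⁴ − T_s⁴). T⁴ − T_s⁴ = (2034)⁴ − (327)⁴ = 1.71×10^13 − 1.14×10^10 = 1.71×10^13 K⁴.
Q = 0.61 × 5.67×10⁻⁸ × 1.32 × 1.71×10^13 = 7.81×10^5 W.

Q ≈ 7.81×10^5 W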